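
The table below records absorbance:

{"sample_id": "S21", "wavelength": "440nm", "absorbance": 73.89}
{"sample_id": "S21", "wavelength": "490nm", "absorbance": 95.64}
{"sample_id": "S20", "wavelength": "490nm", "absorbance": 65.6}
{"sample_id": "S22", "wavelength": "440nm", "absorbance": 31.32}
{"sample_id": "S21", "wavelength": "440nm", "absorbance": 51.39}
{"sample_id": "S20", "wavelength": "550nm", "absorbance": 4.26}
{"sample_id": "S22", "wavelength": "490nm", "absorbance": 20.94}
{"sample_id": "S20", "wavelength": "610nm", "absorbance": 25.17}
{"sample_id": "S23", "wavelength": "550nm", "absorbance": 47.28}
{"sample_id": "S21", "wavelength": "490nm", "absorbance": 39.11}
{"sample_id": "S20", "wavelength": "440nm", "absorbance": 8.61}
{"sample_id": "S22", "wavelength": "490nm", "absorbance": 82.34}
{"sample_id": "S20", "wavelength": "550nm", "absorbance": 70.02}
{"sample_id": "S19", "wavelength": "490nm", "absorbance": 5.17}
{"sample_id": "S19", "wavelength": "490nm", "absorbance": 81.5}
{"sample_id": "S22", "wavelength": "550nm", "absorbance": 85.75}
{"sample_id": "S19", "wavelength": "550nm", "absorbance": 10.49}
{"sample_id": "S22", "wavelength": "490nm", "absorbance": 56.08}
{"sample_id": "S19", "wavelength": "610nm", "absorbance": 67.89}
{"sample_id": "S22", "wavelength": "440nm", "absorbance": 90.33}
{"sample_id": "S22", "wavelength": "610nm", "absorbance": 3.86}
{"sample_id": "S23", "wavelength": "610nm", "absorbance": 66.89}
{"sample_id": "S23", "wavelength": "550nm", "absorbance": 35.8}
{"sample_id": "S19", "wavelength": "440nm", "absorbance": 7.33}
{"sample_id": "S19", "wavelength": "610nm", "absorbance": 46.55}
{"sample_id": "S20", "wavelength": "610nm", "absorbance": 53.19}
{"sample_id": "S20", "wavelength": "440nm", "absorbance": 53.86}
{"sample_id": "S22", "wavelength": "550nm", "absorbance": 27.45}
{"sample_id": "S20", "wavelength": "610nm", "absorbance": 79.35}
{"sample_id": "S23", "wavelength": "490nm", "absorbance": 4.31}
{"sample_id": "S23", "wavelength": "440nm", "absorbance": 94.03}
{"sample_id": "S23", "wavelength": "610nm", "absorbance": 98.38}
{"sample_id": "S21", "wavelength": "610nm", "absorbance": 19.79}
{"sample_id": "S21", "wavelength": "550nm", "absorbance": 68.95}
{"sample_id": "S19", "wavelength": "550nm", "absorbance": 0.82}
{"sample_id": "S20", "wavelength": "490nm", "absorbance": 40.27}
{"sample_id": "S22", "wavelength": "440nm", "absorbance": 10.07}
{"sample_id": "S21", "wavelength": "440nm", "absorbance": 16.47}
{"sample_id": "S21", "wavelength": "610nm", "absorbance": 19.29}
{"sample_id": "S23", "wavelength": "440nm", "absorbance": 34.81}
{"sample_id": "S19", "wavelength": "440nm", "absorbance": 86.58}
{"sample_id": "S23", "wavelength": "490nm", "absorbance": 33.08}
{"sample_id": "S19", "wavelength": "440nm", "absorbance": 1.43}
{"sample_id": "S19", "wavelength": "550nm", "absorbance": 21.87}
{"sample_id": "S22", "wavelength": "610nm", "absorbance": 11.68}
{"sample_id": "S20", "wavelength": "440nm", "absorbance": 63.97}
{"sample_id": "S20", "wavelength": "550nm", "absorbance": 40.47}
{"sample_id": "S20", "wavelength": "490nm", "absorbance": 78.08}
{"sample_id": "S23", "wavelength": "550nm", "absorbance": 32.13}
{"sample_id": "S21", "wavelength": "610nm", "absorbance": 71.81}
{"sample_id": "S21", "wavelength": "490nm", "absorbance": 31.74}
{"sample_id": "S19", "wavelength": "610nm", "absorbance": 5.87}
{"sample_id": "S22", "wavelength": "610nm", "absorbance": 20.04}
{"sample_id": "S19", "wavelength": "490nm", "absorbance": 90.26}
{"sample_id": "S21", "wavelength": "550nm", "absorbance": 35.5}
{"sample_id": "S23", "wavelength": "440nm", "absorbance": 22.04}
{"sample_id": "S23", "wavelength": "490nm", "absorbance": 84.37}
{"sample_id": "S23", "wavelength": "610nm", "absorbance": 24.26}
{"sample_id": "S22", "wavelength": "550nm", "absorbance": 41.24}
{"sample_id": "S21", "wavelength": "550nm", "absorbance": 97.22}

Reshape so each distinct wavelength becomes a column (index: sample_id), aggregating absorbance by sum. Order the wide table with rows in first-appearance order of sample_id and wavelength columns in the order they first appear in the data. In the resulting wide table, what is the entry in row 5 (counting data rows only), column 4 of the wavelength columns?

120.31

With rows in first-appearance order of sample_id, row 5 is sample_id=S19. wavelength columns in first-appearance order: 440nm, 490nm, 550nm, 610nm; column 4 is 610nm.
Long rows with sample_id=S19, wavelength=610nm: 67.89 + 46.55 + 5.87 = 120.31.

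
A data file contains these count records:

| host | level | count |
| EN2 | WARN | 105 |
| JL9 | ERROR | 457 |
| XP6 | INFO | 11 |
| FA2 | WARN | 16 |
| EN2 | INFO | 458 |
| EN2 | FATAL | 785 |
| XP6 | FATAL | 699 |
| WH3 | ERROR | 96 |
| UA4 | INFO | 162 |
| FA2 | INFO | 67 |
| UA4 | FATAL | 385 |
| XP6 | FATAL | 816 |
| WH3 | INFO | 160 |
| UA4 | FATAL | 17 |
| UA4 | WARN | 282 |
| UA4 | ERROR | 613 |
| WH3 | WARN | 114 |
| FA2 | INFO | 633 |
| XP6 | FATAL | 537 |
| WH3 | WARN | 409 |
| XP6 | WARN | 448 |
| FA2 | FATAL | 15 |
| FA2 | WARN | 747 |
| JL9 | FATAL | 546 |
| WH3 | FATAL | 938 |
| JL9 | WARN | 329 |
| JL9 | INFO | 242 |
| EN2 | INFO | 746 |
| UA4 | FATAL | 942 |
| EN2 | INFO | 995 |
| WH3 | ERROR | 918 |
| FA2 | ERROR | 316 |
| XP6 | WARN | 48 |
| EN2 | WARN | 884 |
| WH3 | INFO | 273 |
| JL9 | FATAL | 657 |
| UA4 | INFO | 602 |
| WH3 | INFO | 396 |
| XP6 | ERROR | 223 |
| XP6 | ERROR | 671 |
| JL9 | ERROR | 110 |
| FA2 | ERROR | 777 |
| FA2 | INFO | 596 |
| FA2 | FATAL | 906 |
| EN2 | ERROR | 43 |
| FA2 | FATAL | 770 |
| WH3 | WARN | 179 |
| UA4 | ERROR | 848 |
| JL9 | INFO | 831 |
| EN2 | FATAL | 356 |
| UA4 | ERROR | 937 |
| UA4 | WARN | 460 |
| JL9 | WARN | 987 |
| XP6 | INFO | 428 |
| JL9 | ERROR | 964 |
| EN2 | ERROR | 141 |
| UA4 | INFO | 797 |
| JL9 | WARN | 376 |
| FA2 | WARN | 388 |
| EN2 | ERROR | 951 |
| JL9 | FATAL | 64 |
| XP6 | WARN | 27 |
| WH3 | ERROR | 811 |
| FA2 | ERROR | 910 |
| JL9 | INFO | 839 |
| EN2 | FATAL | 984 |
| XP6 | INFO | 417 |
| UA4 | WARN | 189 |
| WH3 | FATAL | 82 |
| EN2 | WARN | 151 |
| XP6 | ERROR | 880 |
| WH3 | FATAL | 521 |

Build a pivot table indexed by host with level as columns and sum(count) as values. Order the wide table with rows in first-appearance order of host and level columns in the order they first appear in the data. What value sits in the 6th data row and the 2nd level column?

2398

With rows in first-appearance order of host, row 6 is host=UA4. level columns in first-appearance order: WARN, ERROR, INFO, FATAL; column 2 is ERROR.
Long rows with host=UA4, level=ERROR: 613 + 848 + 937 = 2398.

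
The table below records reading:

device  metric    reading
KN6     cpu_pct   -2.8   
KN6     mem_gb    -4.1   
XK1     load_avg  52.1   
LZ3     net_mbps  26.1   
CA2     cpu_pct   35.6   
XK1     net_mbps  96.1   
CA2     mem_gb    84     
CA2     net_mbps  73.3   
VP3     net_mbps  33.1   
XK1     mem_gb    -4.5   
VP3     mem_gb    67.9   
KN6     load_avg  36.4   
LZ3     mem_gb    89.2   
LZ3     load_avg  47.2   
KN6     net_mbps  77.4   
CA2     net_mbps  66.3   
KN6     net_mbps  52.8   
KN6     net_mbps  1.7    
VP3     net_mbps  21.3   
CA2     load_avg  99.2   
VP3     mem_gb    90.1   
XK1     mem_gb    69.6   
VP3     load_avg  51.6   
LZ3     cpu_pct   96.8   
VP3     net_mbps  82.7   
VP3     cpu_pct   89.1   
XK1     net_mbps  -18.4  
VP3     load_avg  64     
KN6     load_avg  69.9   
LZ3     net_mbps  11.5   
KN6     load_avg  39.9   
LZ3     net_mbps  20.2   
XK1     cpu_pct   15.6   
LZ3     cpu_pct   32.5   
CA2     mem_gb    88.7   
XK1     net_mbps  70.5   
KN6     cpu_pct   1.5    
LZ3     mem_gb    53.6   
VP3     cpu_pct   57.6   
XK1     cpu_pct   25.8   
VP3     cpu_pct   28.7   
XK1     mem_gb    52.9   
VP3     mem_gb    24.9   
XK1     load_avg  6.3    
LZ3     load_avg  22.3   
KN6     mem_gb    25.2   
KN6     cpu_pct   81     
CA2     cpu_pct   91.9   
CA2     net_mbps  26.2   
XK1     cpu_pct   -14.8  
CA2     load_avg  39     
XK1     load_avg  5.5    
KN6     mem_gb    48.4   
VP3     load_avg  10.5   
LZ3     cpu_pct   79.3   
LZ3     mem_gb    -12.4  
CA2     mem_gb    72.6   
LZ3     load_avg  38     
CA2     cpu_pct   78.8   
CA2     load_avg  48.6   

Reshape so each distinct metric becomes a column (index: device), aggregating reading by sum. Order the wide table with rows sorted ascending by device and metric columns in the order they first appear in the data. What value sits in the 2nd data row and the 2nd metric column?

69.5

With rows sorted ascending by device, row 2 is device=KN6. metric columns in first-appearance order: cpu_pct, mem_gb, load_avg, net_mbps; column 2 is mem_gb.
Long rows with device=KN6, metric=mem_gb: -4.1 + 25.2 + 48.4 = 69.5.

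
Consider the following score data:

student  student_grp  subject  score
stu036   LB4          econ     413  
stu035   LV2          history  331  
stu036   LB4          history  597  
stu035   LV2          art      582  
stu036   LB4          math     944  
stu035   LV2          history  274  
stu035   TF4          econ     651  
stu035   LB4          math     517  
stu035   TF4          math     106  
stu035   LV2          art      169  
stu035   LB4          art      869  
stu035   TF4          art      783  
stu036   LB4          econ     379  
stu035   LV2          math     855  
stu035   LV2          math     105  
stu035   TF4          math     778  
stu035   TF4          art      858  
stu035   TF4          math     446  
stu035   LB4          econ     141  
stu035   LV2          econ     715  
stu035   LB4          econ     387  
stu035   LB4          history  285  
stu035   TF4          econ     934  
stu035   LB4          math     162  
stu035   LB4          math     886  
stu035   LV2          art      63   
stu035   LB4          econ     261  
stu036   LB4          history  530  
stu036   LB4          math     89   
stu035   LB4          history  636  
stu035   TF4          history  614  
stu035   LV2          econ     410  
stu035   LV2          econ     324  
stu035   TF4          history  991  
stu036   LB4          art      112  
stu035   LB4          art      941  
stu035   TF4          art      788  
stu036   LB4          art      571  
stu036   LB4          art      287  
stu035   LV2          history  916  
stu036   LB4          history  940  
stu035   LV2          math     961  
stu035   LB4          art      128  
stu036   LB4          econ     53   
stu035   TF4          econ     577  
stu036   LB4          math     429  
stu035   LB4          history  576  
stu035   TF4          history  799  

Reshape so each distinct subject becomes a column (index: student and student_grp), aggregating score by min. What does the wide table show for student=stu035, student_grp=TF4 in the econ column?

Rows with student=stu035, student_grp=TF4 and subject=econ: score values are 651, 934, 577.
min(651, 934, 577) = 577.

577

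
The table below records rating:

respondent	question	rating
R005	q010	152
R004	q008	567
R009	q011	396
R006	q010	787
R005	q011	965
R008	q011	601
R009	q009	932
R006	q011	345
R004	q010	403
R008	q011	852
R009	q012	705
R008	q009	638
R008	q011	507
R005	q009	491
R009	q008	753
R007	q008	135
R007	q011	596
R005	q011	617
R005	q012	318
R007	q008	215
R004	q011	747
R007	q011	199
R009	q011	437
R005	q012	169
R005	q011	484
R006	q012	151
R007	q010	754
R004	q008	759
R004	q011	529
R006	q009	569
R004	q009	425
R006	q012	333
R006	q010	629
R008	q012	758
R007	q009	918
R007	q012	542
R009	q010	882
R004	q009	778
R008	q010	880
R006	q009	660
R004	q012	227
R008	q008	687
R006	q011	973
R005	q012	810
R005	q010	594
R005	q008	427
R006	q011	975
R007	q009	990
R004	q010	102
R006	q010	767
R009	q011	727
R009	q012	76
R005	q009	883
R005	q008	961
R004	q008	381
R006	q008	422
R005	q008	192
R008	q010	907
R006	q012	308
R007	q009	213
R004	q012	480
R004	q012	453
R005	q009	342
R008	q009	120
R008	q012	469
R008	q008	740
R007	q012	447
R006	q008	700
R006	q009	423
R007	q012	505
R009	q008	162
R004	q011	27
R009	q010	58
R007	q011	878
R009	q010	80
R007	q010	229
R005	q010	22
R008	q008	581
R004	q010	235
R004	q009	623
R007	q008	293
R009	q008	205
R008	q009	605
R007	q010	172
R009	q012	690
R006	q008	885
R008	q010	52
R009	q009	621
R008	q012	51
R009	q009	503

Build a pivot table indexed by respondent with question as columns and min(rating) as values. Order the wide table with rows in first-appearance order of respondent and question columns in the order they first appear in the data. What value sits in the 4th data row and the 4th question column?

423

With rows in first-appearance order of respondent, row 4 is respondent=R006. question columns in first-appearance order: q010, q008, q011, q009, q012; column 4 is q009.
Long rows with respondent=R006, question=q009: min(569, 660, 423) = 423.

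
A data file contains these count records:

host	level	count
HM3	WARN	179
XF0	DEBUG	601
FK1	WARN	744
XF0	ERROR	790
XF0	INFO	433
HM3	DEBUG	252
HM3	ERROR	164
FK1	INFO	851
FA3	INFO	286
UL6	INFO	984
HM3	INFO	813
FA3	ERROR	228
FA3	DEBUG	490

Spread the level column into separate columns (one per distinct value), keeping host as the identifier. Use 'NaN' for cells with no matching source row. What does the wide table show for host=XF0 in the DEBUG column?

601

The long row with host=XF0, level=DEBUG has count=601.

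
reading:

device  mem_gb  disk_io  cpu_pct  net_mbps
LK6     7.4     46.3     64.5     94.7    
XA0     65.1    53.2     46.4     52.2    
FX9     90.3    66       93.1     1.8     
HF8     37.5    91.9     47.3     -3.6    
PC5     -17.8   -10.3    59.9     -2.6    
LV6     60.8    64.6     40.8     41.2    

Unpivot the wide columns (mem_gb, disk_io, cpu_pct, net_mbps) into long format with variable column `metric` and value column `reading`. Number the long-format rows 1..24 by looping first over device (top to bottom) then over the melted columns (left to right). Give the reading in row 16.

-3.6

24 rows total (6 × 4). Row 16: index ⌊(16-1)/4⌋ = 3 into device → HF8; (16-1) mod 4 = 3 into the melted columns → net_mbps.
So row 16 is (HF8, net_mbps, -3.6); reading = -3.6.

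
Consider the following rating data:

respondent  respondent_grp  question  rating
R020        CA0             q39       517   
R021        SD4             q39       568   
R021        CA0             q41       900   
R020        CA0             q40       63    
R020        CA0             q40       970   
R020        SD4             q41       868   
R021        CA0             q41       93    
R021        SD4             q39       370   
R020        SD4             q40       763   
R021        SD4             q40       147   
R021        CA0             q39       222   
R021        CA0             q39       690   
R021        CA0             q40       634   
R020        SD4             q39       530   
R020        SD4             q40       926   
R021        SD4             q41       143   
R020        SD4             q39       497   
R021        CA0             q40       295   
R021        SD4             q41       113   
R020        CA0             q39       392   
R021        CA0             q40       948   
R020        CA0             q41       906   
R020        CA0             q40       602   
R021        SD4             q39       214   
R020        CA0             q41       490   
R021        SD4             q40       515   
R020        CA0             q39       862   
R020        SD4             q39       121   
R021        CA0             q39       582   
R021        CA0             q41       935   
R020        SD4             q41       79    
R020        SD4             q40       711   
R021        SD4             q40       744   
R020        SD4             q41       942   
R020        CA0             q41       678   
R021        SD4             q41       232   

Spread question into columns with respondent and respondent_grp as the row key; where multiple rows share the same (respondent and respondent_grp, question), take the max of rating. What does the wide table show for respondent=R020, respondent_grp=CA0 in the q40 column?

970

Rows with respondent=R020, respondent_grp=CA0 and question=q40: rating values are 63, 970, 602.
max(63, 970, 602) = 970.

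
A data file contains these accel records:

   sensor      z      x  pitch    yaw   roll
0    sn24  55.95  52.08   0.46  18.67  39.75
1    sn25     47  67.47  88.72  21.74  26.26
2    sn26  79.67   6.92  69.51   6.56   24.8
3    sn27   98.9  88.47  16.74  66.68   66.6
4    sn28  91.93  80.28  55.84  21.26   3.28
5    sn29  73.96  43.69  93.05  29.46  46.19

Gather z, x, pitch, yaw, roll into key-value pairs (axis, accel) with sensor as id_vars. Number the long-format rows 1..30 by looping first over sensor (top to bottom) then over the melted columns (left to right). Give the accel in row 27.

30 rows total (6 × 5). Row 27: index ⌊(27-1)/5⌋ = 5 into sensor → sn29; (27-1) mod 5 = 1 into the melted columns → x.
So row 27 is (sn29, x, 43.69); accel = 43.69.

43.69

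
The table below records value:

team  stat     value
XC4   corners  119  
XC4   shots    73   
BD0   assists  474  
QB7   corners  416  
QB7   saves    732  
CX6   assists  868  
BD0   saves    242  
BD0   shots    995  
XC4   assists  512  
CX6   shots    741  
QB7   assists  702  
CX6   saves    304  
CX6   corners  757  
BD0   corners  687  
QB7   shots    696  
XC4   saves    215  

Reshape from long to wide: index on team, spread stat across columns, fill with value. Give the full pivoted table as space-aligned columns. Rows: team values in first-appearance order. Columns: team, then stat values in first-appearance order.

Columns: team plus the 4 distinct stat values (corners, shots, assists, saves).
For example, row XC4 column corners takes value=119 from the long row (XC4, corners).

team  corners  shots  assists  saves
XC4   119      73     512      215  
BD0   687      995    474      242  
QB7   416      696    702      732  
CX6   757      741    868      304  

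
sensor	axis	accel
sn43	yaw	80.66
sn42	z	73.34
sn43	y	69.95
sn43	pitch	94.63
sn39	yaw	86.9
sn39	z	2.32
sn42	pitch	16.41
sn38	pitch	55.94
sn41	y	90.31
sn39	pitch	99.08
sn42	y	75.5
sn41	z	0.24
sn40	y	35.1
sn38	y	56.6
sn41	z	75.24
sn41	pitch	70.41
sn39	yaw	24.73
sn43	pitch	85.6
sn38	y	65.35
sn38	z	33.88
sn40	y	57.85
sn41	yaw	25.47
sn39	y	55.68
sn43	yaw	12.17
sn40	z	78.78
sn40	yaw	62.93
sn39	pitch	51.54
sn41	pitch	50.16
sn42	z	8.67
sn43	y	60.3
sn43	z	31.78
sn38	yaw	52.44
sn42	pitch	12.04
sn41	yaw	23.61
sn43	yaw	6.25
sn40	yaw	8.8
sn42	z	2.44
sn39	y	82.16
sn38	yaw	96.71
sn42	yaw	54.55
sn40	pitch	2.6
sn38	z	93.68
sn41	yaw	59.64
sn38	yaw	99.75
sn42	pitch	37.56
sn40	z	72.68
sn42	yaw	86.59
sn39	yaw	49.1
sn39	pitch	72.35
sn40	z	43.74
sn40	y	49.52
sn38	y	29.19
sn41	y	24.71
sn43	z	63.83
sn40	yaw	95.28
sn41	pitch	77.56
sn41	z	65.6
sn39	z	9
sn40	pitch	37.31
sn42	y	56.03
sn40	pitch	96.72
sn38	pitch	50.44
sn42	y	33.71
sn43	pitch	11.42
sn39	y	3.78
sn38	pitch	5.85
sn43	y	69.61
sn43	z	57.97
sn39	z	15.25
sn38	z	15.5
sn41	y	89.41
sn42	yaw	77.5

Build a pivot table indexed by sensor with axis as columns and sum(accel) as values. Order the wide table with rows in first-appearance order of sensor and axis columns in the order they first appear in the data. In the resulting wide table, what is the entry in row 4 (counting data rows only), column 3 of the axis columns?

With rows in first-appearance order of sensor, row 4 is sensor=sn38. axis columns in first-appearance order: yaw, z, y, pitch; column 3 is y.
Long rows with sensor=sn38, axis=y: 56.6 + 65.35 + 29.19 = 151.14.

151.14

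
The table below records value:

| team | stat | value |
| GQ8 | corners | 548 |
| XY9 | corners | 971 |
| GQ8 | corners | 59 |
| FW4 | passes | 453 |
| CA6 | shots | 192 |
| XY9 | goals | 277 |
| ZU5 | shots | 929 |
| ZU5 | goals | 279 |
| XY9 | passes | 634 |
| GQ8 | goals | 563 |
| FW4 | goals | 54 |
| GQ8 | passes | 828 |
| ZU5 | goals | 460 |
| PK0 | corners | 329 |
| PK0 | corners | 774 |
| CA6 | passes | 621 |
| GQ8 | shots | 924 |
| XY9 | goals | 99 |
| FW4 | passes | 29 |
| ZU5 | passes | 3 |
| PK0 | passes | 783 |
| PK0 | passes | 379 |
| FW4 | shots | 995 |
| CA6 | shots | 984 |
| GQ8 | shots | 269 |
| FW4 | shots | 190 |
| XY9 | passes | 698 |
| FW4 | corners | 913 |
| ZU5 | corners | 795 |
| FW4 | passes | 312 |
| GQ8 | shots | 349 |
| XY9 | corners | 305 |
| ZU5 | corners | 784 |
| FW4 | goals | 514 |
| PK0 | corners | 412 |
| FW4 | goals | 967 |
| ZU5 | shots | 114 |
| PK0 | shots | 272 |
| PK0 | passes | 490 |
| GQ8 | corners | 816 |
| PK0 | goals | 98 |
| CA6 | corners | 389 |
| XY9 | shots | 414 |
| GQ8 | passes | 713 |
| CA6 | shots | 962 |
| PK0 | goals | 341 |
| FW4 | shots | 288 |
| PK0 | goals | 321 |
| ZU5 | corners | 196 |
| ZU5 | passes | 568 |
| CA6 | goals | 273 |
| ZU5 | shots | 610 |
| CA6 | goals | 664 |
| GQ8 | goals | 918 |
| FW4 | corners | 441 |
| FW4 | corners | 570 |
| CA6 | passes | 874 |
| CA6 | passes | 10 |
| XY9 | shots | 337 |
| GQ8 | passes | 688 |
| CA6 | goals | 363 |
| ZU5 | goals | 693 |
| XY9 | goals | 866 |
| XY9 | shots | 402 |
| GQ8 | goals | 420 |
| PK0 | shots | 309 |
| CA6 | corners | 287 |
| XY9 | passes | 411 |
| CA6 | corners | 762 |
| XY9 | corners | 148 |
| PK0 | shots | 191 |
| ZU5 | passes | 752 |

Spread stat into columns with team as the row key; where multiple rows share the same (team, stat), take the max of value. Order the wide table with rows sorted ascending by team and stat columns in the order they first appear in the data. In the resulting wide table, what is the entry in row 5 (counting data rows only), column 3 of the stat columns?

With rows sorted ascending by team, row 5 is team=XY9. stat columns in first-appearance order: corners, passes, shots, goals; column 3 is shots.
Long rows with team=XY9, stat=shots: max(414, 337, 402) = 414.

414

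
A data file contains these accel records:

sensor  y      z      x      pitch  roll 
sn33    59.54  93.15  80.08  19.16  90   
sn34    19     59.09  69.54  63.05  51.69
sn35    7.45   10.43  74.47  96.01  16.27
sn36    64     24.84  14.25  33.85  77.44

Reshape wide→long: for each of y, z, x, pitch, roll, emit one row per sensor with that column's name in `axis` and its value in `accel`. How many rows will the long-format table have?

20

4 sensor values × 5 melted columns = 20 rows.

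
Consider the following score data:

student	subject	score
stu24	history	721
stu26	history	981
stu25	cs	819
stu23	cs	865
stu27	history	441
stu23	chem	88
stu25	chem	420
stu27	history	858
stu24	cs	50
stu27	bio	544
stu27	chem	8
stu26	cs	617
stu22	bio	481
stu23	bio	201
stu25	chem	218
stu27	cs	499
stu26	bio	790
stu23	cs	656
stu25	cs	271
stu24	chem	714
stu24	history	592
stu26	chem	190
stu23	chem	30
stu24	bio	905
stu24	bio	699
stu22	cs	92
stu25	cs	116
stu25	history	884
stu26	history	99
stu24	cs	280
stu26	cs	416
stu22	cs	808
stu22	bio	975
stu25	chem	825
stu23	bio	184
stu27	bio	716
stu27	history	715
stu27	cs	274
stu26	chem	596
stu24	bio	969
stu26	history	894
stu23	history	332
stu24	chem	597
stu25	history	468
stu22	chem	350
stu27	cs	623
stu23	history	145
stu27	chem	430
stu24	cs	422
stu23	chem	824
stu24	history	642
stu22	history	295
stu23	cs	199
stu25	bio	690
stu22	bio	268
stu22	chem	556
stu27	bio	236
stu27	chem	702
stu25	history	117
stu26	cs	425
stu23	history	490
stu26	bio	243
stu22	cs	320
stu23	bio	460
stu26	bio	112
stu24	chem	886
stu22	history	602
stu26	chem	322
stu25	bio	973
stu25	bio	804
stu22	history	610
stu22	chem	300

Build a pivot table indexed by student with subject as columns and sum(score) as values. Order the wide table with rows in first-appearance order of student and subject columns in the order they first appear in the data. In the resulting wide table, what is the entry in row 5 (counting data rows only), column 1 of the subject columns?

2014

With rows in first-appearance order of student, row 5 is student=stu27. subject columns in first-appearance order: history, cs, chem, bio; column 1 is history.
Long rows with student=stu27, subject=history: 441 + 858 + 715 = 2014.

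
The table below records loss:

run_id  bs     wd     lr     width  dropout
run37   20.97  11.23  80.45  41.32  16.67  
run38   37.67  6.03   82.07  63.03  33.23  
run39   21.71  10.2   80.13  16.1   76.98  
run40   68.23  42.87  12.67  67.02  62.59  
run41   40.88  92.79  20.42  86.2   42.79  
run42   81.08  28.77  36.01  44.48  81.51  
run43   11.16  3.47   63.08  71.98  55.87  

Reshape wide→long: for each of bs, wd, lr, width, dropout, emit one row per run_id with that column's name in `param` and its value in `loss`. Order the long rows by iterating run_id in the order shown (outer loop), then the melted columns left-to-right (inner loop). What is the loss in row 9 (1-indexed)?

63.03

35 rows total (7 × 5). Row 9: index ⌊(9-1)/5⌋ = 1 into run_id → run38; (9-1) mod 5 = 3 into the melted columns → width.
So row 9 is (run38, width, 63.03); loss = 63.03.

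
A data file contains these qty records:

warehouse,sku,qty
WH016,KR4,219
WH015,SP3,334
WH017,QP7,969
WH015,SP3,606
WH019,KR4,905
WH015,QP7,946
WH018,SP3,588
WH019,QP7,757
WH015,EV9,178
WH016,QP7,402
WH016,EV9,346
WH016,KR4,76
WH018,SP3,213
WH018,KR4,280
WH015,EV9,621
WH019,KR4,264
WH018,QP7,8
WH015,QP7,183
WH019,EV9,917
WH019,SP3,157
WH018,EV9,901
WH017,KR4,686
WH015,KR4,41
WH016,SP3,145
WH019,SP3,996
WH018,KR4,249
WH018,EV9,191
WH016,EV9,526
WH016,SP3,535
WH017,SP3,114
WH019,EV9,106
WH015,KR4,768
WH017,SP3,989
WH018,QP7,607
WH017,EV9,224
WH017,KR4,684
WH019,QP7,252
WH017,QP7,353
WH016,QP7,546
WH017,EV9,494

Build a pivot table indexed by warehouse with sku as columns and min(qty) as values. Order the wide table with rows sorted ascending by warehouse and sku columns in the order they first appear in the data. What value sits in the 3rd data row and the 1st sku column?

684

With rows sorted ascending by warehouse, row 3 is warehouse=WH017. sku columns in first-appearance order: KR4, SP3, QP7, EV9; column 1 is KR4.
Long rows with warehouse=WH017, sku=KR4: min(686, 684) = 684.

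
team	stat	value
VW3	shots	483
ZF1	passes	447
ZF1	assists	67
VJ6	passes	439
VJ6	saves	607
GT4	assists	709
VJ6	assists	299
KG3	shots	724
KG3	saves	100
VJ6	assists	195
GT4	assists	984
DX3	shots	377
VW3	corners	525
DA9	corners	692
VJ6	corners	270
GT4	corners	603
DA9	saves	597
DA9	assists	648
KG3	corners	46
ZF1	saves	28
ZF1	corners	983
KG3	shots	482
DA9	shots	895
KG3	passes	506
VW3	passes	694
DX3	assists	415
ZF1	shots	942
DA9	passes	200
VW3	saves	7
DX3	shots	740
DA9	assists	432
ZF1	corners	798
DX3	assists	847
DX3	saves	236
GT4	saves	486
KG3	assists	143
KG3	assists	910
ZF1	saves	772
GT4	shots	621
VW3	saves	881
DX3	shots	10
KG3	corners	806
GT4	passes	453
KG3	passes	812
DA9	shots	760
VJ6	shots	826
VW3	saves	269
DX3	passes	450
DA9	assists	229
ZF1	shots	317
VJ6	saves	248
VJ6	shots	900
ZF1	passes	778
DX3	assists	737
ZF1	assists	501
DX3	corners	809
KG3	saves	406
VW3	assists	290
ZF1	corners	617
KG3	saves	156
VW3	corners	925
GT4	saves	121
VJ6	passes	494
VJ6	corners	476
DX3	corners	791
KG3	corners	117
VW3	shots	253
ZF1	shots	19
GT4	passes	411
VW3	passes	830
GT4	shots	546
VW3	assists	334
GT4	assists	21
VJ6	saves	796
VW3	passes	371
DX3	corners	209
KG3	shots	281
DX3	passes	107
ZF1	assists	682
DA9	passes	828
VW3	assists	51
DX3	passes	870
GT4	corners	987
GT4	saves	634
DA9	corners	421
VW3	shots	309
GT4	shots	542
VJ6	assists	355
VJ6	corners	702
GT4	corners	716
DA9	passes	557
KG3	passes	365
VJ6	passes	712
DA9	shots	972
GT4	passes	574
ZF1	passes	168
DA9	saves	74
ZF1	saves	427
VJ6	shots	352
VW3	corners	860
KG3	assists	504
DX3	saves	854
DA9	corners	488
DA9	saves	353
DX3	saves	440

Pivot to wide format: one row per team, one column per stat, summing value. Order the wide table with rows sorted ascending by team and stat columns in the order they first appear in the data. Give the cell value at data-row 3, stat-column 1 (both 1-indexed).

1709

With rows sorted ascending by team, row 3 is team=GT4. stat columns in first-appearance order: shots, passes, assists, saves, corners; column 1 is shots.
Long rows with team=GT4, stat=shots: 621 + 546 + 542 = 1709.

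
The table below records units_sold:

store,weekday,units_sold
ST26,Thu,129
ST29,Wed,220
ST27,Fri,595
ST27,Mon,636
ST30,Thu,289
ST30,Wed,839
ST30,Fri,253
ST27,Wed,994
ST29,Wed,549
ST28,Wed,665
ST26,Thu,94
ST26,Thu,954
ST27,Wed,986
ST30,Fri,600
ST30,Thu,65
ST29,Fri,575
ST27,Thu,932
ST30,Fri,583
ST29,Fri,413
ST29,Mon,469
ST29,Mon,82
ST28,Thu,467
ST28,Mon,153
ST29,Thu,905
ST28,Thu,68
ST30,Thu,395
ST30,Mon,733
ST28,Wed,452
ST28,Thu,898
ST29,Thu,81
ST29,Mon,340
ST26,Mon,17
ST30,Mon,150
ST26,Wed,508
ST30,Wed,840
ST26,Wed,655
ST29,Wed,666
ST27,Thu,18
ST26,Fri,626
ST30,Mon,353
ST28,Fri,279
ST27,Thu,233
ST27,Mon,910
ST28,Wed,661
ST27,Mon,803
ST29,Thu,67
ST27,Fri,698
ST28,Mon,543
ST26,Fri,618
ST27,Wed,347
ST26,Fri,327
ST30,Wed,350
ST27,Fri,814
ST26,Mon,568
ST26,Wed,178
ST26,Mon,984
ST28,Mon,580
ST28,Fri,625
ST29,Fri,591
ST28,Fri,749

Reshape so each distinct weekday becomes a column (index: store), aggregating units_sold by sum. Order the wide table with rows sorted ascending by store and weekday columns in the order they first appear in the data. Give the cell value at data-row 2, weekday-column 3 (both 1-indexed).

2107

With rows sorted ascending by store, row 2 is store=ST27. weekday columns in first-appearance order: Thu, Wed, Fri, Mon; column 3 is Fri.
Long rows with store=ST27, weekday=Fri: 595 + 698 + 814 = 2107.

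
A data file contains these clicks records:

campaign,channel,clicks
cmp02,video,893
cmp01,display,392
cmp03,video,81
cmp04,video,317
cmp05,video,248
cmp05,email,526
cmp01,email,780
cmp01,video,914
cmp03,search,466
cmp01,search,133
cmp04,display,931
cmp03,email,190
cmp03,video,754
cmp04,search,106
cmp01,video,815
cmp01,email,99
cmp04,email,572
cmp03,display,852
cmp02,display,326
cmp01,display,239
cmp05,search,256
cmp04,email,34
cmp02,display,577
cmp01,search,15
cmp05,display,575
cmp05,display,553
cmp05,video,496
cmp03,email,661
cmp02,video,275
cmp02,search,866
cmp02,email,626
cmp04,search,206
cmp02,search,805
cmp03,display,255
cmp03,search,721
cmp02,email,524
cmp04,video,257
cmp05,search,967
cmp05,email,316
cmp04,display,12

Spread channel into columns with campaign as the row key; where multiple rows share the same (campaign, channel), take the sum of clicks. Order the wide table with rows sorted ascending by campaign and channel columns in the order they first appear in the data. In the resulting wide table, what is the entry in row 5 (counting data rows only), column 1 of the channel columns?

744

With rows sorted ascending by campaign, row 5 is campaign=cmp05. channel columns in first-appearance order: video, display, email, search; column 1 is video.
Long rows with campaign=cmp05, channel=video: 248 + 496 = 744.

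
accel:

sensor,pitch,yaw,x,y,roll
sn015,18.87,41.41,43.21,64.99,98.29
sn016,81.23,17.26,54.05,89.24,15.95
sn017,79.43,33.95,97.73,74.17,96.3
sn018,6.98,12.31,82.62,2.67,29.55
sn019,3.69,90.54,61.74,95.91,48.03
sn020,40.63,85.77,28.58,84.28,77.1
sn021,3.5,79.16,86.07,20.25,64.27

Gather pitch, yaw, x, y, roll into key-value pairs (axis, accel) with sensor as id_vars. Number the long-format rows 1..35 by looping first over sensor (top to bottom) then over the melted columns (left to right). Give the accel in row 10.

35 rows total (7 × 5). Row 10: index ⌊(10-1)/5⌋ = 1 into sensor → sn016; (10-1) mod 5 = 4 into the melted columns → roll.
So row 10 is (sn016, roll, 15.95); accel = 15.95.

15.95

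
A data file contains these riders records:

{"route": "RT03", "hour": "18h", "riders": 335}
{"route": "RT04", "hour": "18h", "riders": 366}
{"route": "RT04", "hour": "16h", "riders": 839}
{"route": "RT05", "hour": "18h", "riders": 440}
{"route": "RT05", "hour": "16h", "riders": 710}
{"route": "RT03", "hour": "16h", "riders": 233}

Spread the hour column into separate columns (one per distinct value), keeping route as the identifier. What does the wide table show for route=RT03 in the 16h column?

Wide layout: rows indexed by route, columns are the 2 distinct hour values (18h, 16h).
Cell (route=RT03, hour=16h) draws from the long row where route=RT03 and hour=16h, which has riders=233.

233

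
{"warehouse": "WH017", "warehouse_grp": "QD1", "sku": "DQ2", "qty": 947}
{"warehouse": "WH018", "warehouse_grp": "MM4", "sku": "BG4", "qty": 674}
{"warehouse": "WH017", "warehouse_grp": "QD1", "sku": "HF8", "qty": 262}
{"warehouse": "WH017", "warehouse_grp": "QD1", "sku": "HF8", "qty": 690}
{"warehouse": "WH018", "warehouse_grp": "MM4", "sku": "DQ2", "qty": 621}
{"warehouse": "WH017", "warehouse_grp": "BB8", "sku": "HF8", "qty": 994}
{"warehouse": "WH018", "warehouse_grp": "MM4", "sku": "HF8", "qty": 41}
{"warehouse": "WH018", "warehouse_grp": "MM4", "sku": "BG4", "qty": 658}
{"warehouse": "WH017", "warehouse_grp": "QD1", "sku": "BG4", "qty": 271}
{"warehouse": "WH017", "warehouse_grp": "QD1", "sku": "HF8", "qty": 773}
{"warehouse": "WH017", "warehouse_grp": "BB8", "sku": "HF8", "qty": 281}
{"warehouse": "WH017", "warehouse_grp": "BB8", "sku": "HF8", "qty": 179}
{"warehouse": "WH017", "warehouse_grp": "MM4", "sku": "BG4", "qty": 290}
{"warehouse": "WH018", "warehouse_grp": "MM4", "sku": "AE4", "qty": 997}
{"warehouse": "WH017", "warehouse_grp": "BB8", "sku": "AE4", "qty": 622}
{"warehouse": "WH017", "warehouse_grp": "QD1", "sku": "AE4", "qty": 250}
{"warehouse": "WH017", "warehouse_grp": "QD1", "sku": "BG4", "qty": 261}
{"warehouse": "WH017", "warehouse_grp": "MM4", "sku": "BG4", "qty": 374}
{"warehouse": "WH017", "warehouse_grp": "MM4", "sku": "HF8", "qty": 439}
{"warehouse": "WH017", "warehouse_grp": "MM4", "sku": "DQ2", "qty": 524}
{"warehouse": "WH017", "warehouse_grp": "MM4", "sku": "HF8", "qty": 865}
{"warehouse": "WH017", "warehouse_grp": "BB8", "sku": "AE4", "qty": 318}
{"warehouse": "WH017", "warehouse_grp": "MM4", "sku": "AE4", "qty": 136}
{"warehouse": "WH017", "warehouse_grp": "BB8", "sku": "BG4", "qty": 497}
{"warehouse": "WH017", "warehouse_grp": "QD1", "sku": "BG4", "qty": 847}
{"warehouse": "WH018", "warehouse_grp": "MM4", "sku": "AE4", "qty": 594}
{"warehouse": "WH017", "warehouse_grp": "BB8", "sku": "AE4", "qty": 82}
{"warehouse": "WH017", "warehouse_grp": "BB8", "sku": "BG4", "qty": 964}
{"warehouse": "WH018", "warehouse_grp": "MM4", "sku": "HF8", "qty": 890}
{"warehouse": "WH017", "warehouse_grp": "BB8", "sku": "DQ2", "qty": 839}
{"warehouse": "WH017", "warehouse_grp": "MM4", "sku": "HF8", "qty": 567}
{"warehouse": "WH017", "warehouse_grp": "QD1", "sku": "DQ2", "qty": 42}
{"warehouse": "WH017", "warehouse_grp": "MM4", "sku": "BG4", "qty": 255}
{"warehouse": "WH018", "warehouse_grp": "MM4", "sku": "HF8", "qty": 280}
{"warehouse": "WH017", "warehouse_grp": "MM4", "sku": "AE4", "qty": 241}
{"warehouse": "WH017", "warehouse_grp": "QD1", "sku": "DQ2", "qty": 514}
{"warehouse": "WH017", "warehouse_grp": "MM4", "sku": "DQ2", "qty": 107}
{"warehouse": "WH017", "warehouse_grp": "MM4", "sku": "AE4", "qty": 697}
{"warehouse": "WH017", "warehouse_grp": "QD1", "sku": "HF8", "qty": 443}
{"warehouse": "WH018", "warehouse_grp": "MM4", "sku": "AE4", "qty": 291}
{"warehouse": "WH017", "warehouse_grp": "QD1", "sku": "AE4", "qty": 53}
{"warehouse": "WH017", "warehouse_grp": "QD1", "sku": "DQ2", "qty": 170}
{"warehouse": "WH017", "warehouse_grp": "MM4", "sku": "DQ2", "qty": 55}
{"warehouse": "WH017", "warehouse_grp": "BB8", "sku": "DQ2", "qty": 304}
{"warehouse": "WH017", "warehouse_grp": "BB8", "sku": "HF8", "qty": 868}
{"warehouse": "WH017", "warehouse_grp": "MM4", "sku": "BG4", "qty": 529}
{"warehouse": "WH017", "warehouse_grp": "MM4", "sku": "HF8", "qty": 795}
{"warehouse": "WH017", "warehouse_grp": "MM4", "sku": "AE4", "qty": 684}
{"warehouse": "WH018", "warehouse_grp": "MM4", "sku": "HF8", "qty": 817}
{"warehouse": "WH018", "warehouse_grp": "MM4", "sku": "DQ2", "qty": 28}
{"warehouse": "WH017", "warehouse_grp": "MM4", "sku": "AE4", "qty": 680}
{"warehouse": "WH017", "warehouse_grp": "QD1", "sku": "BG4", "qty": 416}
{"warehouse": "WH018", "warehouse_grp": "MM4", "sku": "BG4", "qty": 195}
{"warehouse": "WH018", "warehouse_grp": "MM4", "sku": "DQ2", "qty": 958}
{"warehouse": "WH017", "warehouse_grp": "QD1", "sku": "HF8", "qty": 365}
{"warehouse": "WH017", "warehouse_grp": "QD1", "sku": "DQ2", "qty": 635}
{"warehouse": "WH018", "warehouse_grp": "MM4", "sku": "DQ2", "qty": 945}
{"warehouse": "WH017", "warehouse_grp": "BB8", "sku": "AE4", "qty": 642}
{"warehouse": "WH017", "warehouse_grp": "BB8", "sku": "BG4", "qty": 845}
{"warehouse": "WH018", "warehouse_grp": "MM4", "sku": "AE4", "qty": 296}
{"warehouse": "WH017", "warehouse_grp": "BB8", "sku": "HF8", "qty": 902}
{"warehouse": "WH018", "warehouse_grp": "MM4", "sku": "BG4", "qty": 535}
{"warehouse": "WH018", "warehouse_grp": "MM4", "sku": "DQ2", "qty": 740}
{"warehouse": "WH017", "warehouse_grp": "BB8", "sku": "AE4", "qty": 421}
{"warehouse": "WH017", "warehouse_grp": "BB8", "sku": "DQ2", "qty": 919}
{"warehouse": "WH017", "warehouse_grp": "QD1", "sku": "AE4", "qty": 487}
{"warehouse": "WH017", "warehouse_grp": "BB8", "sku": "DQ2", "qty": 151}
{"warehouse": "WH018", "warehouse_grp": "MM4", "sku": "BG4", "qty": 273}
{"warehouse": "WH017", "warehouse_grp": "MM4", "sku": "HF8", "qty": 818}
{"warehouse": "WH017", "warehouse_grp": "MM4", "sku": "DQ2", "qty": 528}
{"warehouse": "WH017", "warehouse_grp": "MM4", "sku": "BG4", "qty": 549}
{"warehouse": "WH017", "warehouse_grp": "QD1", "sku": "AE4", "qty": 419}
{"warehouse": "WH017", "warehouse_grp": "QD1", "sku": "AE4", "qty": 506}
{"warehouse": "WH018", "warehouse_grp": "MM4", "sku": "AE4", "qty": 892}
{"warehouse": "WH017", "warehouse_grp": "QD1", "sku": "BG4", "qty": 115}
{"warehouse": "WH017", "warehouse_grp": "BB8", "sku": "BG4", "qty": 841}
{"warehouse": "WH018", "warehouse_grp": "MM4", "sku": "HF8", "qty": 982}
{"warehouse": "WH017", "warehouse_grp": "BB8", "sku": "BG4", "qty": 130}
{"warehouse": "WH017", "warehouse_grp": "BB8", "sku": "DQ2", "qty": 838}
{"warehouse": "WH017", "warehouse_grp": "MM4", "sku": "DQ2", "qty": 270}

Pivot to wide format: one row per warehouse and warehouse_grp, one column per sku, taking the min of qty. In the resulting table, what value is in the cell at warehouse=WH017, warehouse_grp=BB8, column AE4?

82

Rows with warehouse=WH017, warehouse_grp=BB8 and sku=AE4: qty values are 622, 318, 82, 642, 421.
min(622, 318, 82, 642, 421) = 82.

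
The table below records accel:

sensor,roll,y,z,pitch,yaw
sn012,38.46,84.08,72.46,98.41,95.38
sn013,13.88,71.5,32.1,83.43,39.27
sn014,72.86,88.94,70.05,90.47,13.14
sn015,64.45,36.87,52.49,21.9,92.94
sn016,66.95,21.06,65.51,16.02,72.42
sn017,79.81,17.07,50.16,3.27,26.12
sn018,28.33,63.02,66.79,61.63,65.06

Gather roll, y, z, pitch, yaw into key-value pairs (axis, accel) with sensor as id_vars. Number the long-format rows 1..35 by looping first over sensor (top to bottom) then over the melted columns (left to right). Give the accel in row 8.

35 rows total (7 × 5). Row 8: index ⌊(8-1)/5⌋ = 1 into sensor → sn013; (8-1) mod 5 = 2 into the melted columns → z.
So row 8 is (sn013, z, 32.1); accel = 32.1.

32.1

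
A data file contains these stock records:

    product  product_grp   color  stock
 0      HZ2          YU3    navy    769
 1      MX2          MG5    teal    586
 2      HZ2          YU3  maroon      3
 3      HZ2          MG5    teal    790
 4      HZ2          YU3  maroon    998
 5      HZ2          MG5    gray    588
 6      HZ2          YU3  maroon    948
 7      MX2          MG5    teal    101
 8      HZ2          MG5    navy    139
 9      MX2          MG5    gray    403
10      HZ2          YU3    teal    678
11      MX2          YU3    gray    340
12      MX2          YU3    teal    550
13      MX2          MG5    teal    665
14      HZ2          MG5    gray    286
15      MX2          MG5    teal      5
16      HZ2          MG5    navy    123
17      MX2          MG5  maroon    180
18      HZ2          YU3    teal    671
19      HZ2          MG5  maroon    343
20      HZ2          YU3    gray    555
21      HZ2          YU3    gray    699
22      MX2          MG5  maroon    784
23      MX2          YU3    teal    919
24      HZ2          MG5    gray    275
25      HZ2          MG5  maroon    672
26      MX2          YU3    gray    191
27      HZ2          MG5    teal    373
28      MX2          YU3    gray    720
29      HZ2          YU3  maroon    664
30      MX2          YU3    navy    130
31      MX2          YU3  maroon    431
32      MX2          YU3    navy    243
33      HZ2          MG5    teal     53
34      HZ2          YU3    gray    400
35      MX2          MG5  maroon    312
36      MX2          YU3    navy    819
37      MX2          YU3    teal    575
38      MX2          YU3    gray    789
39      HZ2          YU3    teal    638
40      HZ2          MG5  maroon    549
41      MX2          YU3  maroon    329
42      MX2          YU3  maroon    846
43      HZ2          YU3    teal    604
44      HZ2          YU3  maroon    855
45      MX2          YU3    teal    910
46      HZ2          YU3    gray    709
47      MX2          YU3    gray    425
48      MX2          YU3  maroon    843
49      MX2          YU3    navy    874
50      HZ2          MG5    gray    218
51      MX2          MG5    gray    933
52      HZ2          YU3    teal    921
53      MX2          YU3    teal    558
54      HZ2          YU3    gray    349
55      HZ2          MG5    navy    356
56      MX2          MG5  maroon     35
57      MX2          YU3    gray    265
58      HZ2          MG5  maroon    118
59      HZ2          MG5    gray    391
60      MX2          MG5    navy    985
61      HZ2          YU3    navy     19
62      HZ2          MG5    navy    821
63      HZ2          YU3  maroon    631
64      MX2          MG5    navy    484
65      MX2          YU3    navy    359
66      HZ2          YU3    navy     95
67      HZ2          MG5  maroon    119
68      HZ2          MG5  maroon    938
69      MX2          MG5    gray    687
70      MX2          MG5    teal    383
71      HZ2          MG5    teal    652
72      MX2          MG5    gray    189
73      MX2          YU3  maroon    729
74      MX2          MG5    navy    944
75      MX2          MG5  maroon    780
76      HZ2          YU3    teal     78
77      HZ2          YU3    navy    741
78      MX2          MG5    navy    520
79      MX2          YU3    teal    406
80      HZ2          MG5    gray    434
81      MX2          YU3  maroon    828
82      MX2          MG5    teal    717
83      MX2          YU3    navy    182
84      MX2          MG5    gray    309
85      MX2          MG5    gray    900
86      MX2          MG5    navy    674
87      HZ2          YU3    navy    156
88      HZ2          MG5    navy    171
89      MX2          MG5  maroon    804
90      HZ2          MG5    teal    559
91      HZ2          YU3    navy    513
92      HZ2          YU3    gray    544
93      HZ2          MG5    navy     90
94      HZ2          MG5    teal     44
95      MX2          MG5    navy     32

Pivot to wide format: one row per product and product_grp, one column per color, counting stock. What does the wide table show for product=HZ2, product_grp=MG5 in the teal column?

6

Rows with product=HZ2, product_grp=MG5 and color=teal: stock values are 790, 373, 53, 652, 559, 44.
6 rows match — count = 6.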